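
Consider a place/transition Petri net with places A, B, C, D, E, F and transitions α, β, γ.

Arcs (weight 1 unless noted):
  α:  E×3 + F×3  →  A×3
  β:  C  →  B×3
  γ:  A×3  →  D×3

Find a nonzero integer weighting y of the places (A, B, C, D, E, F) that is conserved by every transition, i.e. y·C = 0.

y = (A:0, B:1, C:3, D:0, E:0, F:0)

Incidence matrix C (rows=places, cols=transitions):
        α    β    γ
    A   3    0   -3
    B   0    3    0
    C   0   -1    0
    D   0    0    3
    E  -3    0    0
    F  -3    0    0

Candidate y = [0, 1, 3, 0, 0, 0]; check y·C column-wise:
  col α: 0·3 + 1·0 + 3·0 + 0·-3 + 0·-3 = 0
  col β: 1·3 + 3·-1 = 0
  col γ: 0·-3 + 1·0 + 3·0 + 0·3 = 0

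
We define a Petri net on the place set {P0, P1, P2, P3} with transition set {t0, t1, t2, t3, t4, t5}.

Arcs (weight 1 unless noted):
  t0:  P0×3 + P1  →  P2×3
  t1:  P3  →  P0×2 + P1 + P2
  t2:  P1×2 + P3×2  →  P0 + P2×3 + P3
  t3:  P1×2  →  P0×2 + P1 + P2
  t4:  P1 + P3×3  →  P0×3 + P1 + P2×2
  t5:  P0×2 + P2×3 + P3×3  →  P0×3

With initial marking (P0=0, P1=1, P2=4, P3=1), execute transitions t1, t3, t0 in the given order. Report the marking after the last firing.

step 1: fire t1:  (P0=0, P1=1, P2=4, P3=1) → (P0=2, P1=2, P2=5, P3=0)
step 2: fire t3:  (P0=2, P1=2, P2=5, P3=0) → (P0=4, P1=1, P2=6, P3=0)
step 3: fire t0:  (P0=4, P1=1, P2=6, P3=0) → (P0=1, P1=0, P2=9, P3=0)

(P0=1, P1=0, P2=9, P3=0)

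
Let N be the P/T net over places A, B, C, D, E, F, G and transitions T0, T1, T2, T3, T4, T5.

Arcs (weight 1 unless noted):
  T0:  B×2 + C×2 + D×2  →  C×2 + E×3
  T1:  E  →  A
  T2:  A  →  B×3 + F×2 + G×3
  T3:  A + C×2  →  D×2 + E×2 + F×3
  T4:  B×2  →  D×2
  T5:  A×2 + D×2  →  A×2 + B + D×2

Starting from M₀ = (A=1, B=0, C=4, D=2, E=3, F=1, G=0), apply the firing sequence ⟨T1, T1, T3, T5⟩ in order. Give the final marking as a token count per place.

step 1: fire T1:  (A=1, B=0, C=4, D=2, E=3, F=1, G=0) → (A=2, B=0, C=4, D=2, E=2, F=1, G=0)
step 2: fire T1:  (A=2, B=0, C=4, D=2, E=2, F=1, G=0) → (A=3, B=0, C=4, D=2, E=1, F=1, G=0)
step 3: fire T3:  (A=3, B=0, C=4, D=2, E=1, F=1, G=0) → (A=2, B=0, C=2, D=4, E=3, F=4, G=0)
step 4: fire T5:  (A=2, B=0, C=2, D=4, E=3, F=4, G=0) → (A=2, B=1, C=2, D=4, E=3, F=4, G=0)

(A=2, B=1, C=2, D=4, E=3, F=4, G=0)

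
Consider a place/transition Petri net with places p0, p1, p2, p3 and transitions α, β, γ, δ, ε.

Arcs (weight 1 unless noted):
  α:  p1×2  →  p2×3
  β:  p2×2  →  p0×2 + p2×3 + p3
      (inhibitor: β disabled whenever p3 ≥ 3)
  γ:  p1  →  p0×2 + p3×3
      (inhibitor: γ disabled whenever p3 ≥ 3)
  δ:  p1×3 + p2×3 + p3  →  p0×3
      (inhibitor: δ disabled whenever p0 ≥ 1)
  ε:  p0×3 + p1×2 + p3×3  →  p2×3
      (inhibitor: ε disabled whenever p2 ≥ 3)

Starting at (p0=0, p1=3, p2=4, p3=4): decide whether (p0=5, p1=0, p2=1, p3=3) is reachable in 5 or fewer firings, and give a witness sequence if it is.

NO — not reachable within 5 firings

depth 0: 1 marking
depth 1: 3 markings reached so far
depth 2: 3 markings reached so far
(frontier empty at depth 2; search complete)
target is not among the 3 markings reachable within 5 steps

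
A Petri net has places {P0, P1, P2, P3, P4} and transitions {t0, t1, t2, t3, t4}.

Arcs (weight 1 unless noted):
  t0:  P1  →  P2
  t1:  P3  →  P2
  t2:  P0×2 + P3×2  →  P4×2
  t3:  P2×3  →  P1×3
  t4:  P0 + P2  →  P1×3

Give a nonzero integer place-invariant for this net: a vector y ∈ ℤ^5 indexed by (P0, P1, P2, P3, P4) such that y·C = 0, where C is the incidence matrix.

Incidence matrix C (rows=places, cols=transitions):
       t0   t1   t2   t3   t4
   P0   0    0   -2    0   -1
   P1  -1    0    0    3    3
   P2   1    1    0   -3   -1
   P3   0   -1   -2    0    0
   P4   0    0    2    0    0

Candidate y = [2, 1, 1, 1, 3]; check y·C column-wise:
  col t0: 2·0 + 1·-1 + 1·1 + 1·0 + 3·0 = 0
  col t1: 2·0 + 1·0 + 1·1 + 1·-1 + 3·0 = 0
  col t2: 2·-2 + 1·0 + 1·0 + 1·-2 + 3·2 = 0
  col t3: 2·0 + 1·3 + 1·-3 + 1·0 + 3·0 = 0
  col t4: 2·-1 + 1·3 + 1·-1 + 1·0 + 3·0 = 0

y = (P0:2, P1:1, P2:1, P3:1, P4:3)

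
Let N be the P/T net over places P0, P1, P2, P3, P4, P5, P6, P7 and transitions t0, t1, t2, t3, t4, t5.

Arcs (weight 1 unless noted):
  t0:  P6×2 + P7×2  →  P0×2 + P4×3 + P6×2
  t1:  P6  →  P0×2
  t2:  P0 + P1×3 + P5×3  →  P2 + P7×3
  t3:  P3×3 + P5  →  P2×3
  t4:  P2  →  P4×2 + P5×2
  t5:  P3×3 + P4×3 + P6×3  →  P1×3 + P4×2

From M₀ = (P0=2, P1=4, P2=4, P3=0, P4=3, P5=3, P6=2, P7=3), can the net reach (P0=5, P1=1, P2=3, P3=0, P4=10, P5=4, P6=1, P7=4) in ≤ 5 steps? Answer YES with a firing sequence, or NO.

step 1: fire t0:  (P0=2, P1=4, P2=4, P3=0, P4=3, P5=3, P6=2, P7=3) → (P0=4, P1=4, P2=4, P3=0, P4=6, P5=3, P6=2, P7=1)
step 2: fire t1:  (P0=4, P1=4, P2=4, P3=0, P4=6, P5=3, P6=2, P7=1) → (P0=6, P1=4, P2=4, P3=0, P4=6, P5=3, P6=1, P7=1)
step 3: fire t2:  (P0=6, P1=4, P2=4, P3=0, P4=6, P5=3, P6=1, P7=1) → (P0=5, P1=1, P2=5, P3=0, P4=6, P5=0, P6=1, P7=4)
step 4: fire t4:  (P0=5, P1=1, P2=5, P3=0, P4=6, P5=0, P6=1, P7=4) → (P0=5, P1=1, P2=4, P3=0, P4=8, P5=2, P6=1, P7=4)
step 5: fire t4:  (P0=5, P1=1, P2=4, P3=0, P4=8, P5=2, P6=1, P7=4) → (P0=5, P1=1, P2=3, P3=0, P4=10, P5=4, P6=1, P7=4)

YES — reachable via ⟨t0, t1, t2, t4, t4⟩ (5 firings)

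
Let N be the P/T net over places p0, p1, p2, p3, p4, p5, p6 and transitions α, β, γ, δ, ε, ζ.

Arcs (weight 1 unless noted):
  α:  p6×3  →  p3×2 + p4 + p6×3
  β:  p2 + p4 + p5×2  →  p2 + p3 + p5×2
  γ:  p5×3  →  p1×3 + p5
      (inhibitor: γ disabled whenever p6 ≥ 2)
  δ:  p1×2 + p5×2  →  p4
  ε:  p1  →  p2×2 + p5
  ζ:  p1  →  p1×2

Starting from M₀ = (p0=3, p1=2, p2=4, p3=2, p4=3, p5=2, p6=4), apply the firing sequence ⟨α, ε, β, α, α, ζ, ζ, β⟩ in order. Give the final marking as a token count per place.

(p0=3, p1=3, p2=6, p3=10, p4=4, p5=3, p6=4)

step 1: fire α:  (p0=3, p1=2, p2=4, p3=2, p4=3, p5=2, p6=4) → (p0=3, p1=2, p2=4, p3=4, p4=4, p5=2, p6=4)
step 2: fire ε:  (p0=3, p1=2, p2=4, p3=4, p4=4, p5=2, p6=4) → (p0=3, p1=1, p2=6, p3=4, p4=4, p5=3, p6=4)
step 3: fire β:  (p0=3, p1=1, p2=6, p3=4, p4=4, p5=3, p6=4) → (p0=3, p1=1, p2=6, p3=5, p4=3, p5=3, p6=4)
step 4: fire α:  (p0=3, p1=1, p2=6, p3=5, p4=3, p5=3, p6=4) → (p0=3, p1=1, p2=6, p3=7, p4=4, p5=3, p6=4)
step 5: fire α:  (p0=3, p1=1, p2=6, p3=7, p4=4, p5=3, p6=4) → (p0=3, p1=1, p2=6, p3=9, p4=5, p5=3, p6=4)
step 6: fire ζ:  (p0=3, p1=1, p2=6, p3=9, p4=5, p5=3, p6=4) → (p0=3, p1=2, p2=6, p3=9, p4=5, p5=3, p6=4)
step 7: fire ζ:  (p0=3, p1=2, p2=6, p3=9, p4=5, p5=3, p6=4) → (p0=3, p1=3, p2=6, p3=9, p4=5, p5=3, p6=4)
step 8: fire β:  (p0=3, p1=3, p2=6, p3=9, p4=5, p5=3, p6=4) → (p0=3, p1=3, p2=6, p3=10, p4=4, p5=3, p6=4)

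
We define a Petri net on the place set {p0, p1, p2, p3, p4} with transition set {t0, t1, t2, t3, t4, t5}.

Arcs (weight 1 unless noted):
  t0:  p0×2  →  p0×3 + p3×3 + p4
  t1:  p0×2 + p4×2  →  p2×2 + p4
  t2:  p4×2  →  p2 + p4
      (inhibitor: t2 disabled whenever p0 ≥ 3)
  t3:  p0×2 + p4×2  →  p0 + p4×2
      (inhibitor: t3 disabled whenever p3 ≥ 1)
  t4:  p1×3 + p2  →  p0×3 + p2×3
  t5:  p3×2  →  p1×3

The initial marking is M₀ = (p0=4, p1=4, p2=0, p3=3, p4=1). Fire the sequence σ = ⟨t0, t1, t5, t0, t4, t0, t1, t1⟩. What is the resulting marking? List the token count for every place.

step 1: fire t0:  (p0=4, p1=4, p2=0, p3=3, p4=1) → (p0=5, p1=4, p2=0, p3=6, p4=2)
step 2: fire t1:  (p0=5, p1=4, p2=0, p3=6, p4=2) → (p0=3, p1=4, p2=2, p3=6, p4=1)
step 3: fire t5:  (p0=3, p1=4, p2=2, p3=6, p4=1) → (p0=3, p1=7, p2=2, p3=4, p4=1)
step 4: fire t0:  (p0=3, p1=7, p2=2, p3=4, p4=1) → (p0=4, p1=7, p2=2, p3=7, p4=2)
step 5: fire t4:  (p0=4, p1=7, p2=2, p3=7, p4=2) → (p0=7, p1=4, p2=4, p3=7, p4=2)
step 6: fire t0:  (p0=7, p1=4, p2=4, p3=7, p4=2) → (p0=8, p1=4, p2=4, p3=10, p4=3)
step 7: fire t1:  (p0=8, p1=4, p2=4, p3=10, p4=3) → (p0=6, p1=4, p2=6, p3=10, p4=2)
step 8: fire t1:  (p0=6, p1=4, p2=6, p3=10, p4=2) → (p0=4, p1=4, p2=8, p3=10, p4=1)

(p0=4, p1=4, p2=8, p3=10, p4=1)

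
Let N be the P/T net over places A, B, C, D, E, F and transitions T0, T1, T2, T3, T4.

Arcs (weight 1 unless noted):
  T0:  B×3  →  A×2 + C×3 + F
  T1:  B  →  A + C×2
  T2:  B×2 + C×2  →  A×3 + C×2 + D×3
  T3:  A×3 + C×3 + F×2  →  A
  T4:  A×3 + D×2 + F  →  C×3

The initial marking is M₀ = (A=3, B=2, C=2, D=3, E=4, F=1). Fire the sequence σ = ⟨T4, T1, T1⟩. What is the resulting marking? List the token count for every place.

(A=2, B=0, C=9, D=1, E=4, F=0)

step 1: fire T4:  (A=3, B=2, C=2, D=3, E=4, F=1) → (A=0, B=2, C=5, D=1, E=4, F=0)
step 2: fire T1:  (A=0, B=2, C=5, D=1, E=4, F=0) → (A=1, B=1, C=7, D=1, E=4, F=0)
step 3: fire T1:  (A=1, B=1, C=7, D=1, E=4, F=0) → (A=2, B=0, C=9, D=1, E=4, F=0)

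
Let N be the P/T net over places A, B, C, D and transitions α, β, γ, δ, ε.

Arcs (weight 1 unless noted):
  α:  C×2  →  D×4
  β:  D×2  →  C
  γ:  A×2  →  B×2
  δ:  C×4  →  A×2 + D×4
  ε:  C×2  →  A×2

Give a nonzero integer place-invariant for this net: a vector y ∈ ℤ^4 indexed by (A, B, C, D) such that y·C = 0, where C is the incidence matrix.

y = (A:2, B:2, C:2, D:1)

Incidence matrix C (rows=places, cols=transitions):
        α    β    γ    δ    ε
    A   0    0   -2    2    2
    B   0    0    2    0    0
    C  -2    1    0   -4   -2
    D   4   -2    0    4    0

Candidate y = [2, 2, 2, 1]; check y·C column-wise:
  col α: 2·0 + 2·0 + 2·-2 + 1·4 = 0
  col β: 2·0 + 2·0 + 2·1 + 1·-2 = 0
  col γ: 2·-2 + 2·2 + 2·0 + 1·0 = 0
  col δ: 2·2 + 2·0 + 2·-4 + 1·4 = 0
  col ε: 2·2 + 2·0 + 2·-2 + 1·0 = 0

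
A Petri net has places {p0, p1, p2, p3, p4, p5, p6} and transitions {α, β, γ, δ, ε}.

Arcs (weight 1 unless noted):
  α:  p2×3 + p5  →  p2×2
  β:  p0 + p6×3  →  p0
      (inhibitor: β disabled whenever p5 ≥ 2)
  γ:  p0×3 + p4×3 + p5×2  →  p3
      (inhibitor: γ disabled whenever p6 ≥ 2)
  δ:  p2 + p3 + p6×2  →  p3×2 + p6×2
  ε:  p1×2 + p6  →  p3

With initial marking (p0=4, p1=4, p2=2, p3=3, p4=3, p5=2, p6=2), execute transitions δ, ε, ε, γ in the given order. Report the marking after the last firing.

step 1: fire δ:  (p0=4, p1=4, p2=2, p3=3, p4=3, p5=2, p6=2) → (p0=4, p1=4, p2=1, p3=4, p4=3, p5=2, p6=2)
step 2: fire ε:  (p0=4, p1=4, p2=1, p3=4, p4=3, p5=2, p6=2) → (p0=4, p1=2, p2=1, p3=5, p4=3, p5=2, p6=1)
step 3: fire ε:  (p0=4, p1=2, p2=1, p3=5, p4=3, p5=2, p6=1) → (p0=4, p1=0, p2=1, p3=6, p4=3, p5=2, p6=0)
step 4: fire γ:  (p0=4, p1=0, p2=1, p3=6, p4=3, p5=2, p6=0) → (p0=1, p1=0, p2=1, p3=7, p4=0, p5=0, p6=0)

(p0=1, p1=0, p2=1, p3=7, p4=0, p5=0, p6=0)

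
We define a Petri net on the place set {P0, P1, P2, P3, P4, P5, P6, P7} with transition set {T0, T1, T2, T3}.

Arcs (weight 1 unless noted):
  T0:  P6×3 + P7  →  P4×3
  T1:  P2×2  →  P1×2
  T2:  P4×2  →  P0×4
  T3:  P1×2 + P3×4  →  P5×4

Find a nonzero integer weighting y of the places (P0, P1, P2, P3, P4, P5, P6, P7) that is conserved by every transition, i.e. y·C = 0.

y = (P0:0, P1:2, P2:2, P3:-1, P4:0, P5:0, P6:0, P7:0)

Incidence matrix C (rows=places, cols=transitions):
       T0   T1   T2   T3
   P0   0    0    4    0
   P1   0    2    0   -2
   P2   0   -2    0    0
   P3   0    0    0   -4
   P4   3    0   -2    0
   P5   0    0    0    4
   P6  -3    0    0    0
   P7  -1    0    0    0

Candidate y = [0, 2, 2, -1, 0, 0, 0, 0]; check y·C column-wise:
  col T0: 2·0 + 2·0 + -1·0 + 0·3 + 0·-3 + 0·-1 = 0
  col T1: 2·2 + 2·-2 + -1·0 = 0
  col T2: 0·4 + 2·0 + 2·0 + -1·0 + 0·-2 = 0
  col T3: 2·-2 + 2·0 + -1·-4 + 0·4 = 0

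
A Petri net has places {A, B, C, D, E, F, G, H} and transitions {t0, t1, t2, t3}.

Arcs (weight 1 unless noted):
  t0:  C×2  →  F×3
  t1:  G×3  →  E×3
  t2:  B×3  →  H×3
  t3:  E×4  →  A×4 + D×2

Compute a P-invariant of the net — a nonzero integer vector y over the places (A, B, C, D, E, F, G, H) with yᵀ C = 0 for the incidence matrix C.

y = (A:1, B:0, C:0, D:-2, E:0, F:0, G:0, H:0)

Incidence matrix C (rows=places, cols=transitions):
       t0   t1   t2   t3
    A   0    0    0    4
    B   0    0   -3    0
    C  -2    0    0    0
    D   0    0    0    2
    E   0    3    0   -4
    F   3    0    0    0
    G   0   -3    0    0
    H   0    0    3    0

Candidate y = [1, 0, 0, -2, 0, 0, 0, 0]; check y·C column-wise:
  col t0: 1·0 + 0·-2 + -2·0 + 0·3 = 0
  col t1: 1·0 + -2·0 + 0·3 + 0·-3 = 0
  col t2: 1·0 + 0·-3 + -2·0 + 0·3 = 0
  col t3: 1·4 + -2·2 + 0·-4 = 0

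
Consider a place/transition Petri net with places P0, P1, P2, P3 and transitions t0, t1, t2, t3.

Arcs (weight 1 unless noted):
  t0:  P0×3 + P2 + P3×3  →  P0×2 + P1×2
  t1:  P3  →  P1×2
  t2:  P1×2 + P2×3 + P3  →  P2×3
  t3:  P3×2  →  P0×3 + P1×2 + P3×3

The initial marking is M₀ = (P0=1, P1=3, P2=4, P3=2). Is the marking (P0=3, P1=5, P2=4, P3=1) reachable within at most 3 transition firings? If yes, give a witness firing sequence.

NO — not reachable within 3 firings

depth 0: 1 marking
depth 1: 4 markings reached so far
depth 2: 10 markings reached so far
depth 3: 17 markings reached so far
target is not among the 17 markings reachable within 3 steps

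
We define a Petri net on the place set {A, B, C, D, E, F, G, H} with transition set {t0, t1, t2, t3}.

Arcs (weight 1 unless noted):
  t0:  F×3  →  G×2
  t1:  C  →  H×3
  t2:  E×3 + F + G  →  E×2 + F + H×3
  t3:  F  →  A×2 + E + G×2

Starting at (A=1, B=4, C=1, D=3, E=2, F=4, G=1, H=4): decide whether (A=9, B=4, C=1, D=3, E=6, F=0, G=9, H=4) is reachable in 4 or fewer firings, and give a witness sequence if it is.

YES — reachable via ⟨t3, t3, t3, t3⟩ (4 firings)

step 1: fire t3:  (A=1, B=4, C=1, D=3, E=2, F=4, G=1, H=4) → (A=3, B=4, C=1, D=3, E=3, F=3, G=3, H=4)
step 2: fire t3:  (A=3, B=4, C=1, D=3, E=3, F=3, G=3, H=4) → (A=5, B=4, C=1, D=3, E=4, F=2, G=5, H=4)
step 3: fire t3:  (A=5, B=4, C=1, D=3, E=4, F=2, G=5, H=4) → (A=7, B=4, C=1, D=3, E=5, F=1, G=7, H=4)
step 4: fire t3:  (A=7, B=4, C=1, D=3, E=5, F=1, G=7, H=4) → (A=9, B=4, C=1, D=3, E=6, F=0, G=9, H=4)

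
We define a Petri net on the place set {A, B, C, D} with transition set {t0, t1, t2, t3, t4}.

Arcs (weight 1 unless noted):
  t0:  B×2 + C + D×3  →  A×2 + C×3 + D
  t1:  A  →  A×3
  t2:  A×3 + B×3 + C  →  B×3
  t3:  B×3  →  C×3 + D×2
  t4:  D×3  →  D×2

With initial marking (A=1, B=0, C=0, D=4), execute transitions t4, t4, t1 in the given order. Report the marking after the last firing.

(A=3, B=0, C=0, D=2)

step 1: fire t4:  (A=1, B=0, C=0, D=4) → (A=1, B=0, C=0, D=3)
step 2: fire t4:  (A=1, B=0, C=0, D=3) → (A=1, B=0, C=0, D=2)
step 3: fire t1:  (A=1, B=0, C=0, D=2) → (A=3, B=0, C=0, D=2)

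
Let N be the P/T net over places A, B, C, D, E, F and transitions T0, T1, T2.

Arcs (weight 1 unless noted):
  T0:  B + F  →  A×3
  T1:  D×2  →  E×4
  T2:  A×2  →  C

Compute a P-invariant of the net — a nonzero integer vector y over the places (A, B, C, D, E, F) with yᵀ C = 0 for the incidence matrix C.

Incidence matrix C (rows=places, cols=transitions):
       T0   T1   T2
    A   3    0   -2
    B  -1    0    0
    C   0    0    1
    D   0   -2    0
    E   0    4    0
    F  -1    0    0

Candidate y = [1, 3, 2, 0, 0, 0]; check y·C column-wise:
  col T0: 1·3 + 3·-1 + 2·0 + 0·-1 = 0
  col T1: 1·0 + 3·0 + 2·0 + 0·-2 + 0·4 = 0
  col T2: 1·-2 + 3·0 + 2·1 = 0

y = (A:1, B:3, C:2, D:0, E:0, F:0)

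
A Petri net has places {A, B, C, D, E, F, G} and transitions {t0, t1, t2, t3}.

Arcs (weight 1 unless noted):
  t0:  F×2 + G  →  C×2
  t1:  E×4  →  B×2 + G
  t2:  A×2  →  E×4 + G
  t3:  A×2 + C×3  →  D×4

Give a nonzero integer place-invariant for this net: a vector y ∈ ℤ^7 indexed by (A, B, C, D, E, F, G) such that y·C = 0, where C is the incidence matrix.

y = (A:2, B:2, C:0, D:1, E:1, F:0, G:0)

Incidence matrix C (rows=places, cols=transitions):
       t0   t1   t2   t3
    A   0    0   -2   -2
    B   0    2    0    0
    C   2    0    0   -3
    D   0    0    0    4
    E   0   -4    4    0
    F  -2    0    0    0
    G  -1    1    1    0

Candidate y = [2, 2, 0, 1, 1, 0, 0]; check y·C column-wise:
  col t0: 2·0 + 2·0 + 0·2 + 1·0 + 1·0 + 0·-2 + 0·-1 = 0
  col t1: 2·0 + 2·2 + 1·0 + 1·-4 + 0·1 = 0
  col t2: 2·-2 + 2·0 + 1·0 + 1·4 + 0·1 = 0
  col t3: 2·-2 + 2·0 + 0·-3 + 1·4 + 1·0 = 0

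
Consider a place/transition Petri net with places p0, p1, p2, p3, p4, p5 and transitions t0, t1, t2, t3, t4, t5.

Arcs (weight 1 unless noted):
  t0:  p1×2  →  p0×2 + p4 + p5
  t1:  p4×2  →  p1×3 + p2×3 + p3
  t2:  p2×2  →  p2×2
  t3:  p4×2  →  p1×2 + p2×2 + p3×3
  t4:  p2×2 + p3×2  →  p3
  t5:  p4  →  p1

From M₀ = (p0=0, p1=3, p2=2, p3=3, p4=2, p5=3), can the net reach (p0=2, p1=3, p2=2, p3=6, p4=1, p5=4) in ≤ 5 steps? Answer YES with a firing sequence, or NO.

depth 0: 1 marking
depth 1: 6 markings reached so far
depth 2: 14 markings reached so far
depth 3: 26 markings reached so far
depth 4: 42 markings reached so far
depth 5: 62 markings reached so far
target is not among the 62 markings reachable within 5 steps

NO — not reachable within 5 firings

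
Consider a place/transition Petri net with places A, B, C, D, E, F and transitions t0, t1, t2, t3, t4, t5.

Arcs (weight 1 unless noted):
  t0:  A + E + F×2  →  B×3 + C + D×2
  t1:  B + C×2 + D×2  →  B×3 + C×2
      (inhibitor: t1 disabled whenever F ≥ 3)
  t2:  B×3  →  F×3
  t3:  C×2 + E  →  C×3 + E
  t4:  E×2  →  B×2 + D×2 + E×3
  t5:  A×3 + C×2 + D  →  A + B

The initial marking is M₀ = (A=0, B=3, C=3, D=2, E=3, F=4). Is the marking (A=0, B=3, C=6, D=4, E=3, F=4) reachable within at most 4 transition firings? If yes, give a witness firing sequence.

depth 0: 1 marking
depth 1: 4 markings reached so far
depth 2: 9 markings reached so far
depth 3: 16 markings reached so far
depth 4: 26 markings reached so far
target is not among the 26 markings reachable within 4 steps

NO — not reachable within 4 firings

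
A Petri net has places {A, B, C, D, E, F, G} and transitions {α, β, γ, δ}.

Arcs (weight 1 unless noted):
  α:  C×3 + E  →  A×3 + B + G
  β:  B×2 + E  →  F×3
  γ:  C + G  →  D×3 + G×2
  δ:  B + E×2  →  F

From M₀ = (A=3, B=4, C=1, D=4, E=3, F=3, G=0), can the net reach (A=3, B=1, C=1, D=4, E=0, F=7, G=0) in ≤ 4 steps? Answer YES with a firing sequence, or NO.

step 1: fire β:  (A=3, B=4, C=1, D=4, E=3, F=3, G=0) → (A=3, B=2, C=1, D=4, E=2, F=6, G=0)
step 2: fire δ:  (A=3, B=2, C=1, D=4, E=2, F=6, G=0) → (A=3, B=1, C=1, D=4, E=0, F=7, G=0)

YES — reachable via ⟨β, δ⟩ (2 firings)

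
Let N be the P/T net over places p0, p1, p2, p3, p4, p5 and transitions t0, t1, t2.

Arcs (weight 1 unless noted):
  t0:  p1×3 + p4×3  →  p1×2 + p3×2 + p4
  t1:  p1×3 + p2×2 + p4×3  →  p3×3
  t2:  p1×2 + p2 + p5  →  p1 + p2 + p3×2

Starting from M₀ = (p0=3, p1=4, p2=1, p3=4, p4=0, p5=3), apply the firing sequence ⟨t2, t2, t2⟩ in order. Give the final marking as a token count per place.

(p0=3, p1=1, p2=1, p3=10, p4=0, p5=0)

step 1: fire t2:  (p0=3, p1=4, p2=1, p3=4, p4=0, p5=3) → (p0=3, p1=3, p2=1, p3=6, p4=0, p5=2)
step 2: fire t2:  (p0=3, p1=3, p2=1, p3=6, p4=0, p5=2) → (p0=3, p1=2, p2=1, p3=8, p4=0, p5=1)
step 3: fire t2:  (p0=3, p1=2, p2=1, p3=8, p4=0, p5=1) → (p0=3, p1=1, p2=1, p3=10, p4=0, p5=0)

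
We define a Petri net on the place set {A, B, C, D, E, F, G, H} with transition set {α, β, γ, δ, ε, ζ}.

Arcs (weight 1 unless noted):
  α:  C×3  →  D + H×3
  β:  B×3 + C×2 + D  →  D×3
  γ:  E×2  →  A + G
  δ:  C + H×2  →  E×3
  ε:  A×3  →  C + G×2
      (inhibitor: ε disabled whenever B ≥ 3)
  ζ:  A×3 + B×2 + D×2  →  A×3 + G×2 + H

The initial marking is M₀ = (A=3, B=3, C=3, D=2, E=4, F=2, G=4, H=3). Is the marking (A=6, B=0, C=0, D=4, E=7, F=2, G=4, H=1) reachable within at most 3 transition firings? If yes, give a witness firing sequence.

depth 0: 1 marking
depth 1: 6 markings reached so far
depth 2: 16 markings reached so far
depth 3: 29 markings reached so far
target is not among the 29 markings reachable within 3 steps

NO — not reachable within 3 firings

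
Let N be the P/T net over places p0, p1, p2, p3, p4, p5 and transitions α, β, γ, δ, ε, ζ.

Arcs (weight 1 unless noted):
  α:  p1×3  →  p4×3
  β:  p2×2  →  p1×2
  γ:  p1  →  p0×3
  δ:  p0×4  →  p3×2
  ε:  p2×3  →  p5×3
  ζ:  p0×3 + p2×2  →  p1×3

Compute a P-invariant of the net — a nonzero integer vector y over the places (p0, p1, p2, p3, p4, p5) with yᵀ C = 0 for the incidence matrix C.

y = (p0:1, p1:3, p2:3, p3:2, p4:3, p5:3)

Incidence matrix C (rows=places, cols=transitions):
        α    β    γ    δ    ε    ζ
   p0   0    0    3   -4    0   -3
   p1  -3    2   -1    0    0    3
   p2   0   -2    0    0   -3   -2
   p3   0    0    0    2    0    0
   p4   3    0    0    0    0    0
   p5   0    0    0    0    3    0

Candidate y = [1, 3, 3, 2, 3, 3]; check y·C column-wise:
  col α: 1·0 + 3·-3 + 3·0 + 2·0 + 3·3 + 3·0 = 0
  col β: 1·0 + 3·2 + 3·-2 + 2·0 + 3·0 + 3·0 = 0
  col γ: 1·3 + 3·-1 + 3·0 + 2·0 + 3·0 + 3·0 = 0
  col δ: 1·-4 + 3·0 + 3·0 + 2·2 + 3·0 + 3·0 = 0
  col ε: 1·0 + 3·0 + 3·-3 + 2·0 + 3·0 + 3·3 = 0
  col ζ: 1·-3 + 3·3 + 3·-2 + 2·0 + 3·0 + 3·0 = 0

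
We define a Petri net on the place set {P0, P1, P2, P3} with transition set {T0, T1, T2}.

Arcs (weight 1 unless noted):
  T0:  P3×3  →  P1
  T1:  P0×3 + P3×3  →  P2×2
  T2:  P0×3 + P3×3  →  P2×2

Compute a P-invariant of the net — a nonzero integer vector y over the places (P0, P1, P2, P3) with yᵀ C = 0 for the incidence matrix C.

y = (P0:2, P1:0, P2:3, P3:0)

Incidence matrix C (rows=places, cols=transitions):
       T0   T1   T2
   P0   0   -3   -3
   P1   1    0    0
   P2   0    2    2
   P3  -3   -3   -3

Candidate y = [2, 0, 3, 0]; check y·C column-wise:
  col T0: 2·0 + 0·1 + 3·0 + 0·-3 = 0
  col T1: 2·-3 + 3·2 + 0·-3 = 0
  col T2: 2·-3 + 3·2 + 0·-3 = 0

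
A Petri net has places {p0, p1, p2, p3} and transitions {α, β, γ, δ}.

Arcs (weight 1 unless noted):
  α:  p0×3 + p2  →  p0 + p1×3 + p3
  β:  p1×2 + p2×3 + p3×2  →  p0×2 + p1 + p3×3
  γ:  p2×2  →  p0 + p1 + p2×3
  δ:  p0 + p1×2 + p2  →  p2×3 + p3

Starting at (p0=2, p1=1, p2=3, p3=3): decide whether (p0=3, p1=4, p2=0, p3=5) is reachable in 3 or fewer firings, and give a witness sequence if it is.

step 1: fire γ:  (p0=2, p1=1, p2=3, p3=3) → (p0=3, p1=2, p2=4, p3=3)
step 2: fire α:  (p0=3, p1=2, p2=4, p3=3) → (p0=1, p1=5, p2=3, p3=4)
step 3: fire β:  (p0=1, p1=5, p2=3, p3=4) → (p0=3, p1=4, p2=0, p3=5)

YES — reachable via ⟨γ, α, β⟩ (3 firings)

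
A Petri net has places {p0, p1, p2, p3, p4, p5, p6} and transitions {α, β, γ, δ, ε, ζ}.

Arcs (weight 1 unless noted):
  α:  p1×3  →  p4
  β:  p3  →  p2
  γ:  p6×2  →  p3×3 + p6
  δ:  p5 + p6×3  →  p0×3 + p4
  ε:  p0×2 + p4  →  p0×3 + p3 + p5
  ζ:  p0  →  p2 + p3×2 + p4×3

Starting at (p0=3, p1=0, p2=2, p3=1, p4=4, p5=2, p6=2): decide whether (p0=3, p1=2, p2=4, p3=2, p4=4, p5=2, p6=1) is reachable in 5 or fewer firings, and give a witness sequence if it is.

NO — not reachable within 5 firings

depth 0: 1 marking
depth 1: 5 markings reached so far
depth 2: 13 markings reached so far
depth 3: 28 markings reached so far
depth 4: 50 markings reached so far
depth 5: 79 markings reached so far
target is not among the 79 markings reachable within 5 steps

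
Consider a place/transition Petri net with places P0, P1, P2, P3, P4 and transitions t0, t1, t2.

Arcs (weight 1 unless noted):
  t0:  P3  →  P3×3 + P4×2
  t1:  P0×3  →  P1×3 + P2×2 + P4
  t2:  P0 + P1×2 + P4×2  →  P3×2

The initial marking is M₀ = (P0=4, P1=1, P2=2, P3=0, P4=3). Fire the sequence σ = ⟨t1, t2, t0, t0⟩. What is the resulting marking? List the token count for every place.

(P0=0, P1=2, P2=4, P3=6, P4=6)

step 1: fire t1:  (P0=4, P1=1, P2=2, P3=0, P4=3) → (P0=1, P1=4, P2=4, P3=0, P4=4)
step 2: fire t2:  (P0=1, P1=4, P2=4, P3=0, P4=4) → (P0=0, P1=2, P2=4, P3=2, P4=2)
step 3: fire t0:  (P0=0, P1=2, P2=4, P3=2, P4=2) → (P0=0, P1=2, P2=4, P3=4, P4=4)
step 4: fire t0:  (P0=0, P1=2, P2=4, P3=4, P4=4) → (P0=0, P1=2, P2=4, P3=6, P4=6)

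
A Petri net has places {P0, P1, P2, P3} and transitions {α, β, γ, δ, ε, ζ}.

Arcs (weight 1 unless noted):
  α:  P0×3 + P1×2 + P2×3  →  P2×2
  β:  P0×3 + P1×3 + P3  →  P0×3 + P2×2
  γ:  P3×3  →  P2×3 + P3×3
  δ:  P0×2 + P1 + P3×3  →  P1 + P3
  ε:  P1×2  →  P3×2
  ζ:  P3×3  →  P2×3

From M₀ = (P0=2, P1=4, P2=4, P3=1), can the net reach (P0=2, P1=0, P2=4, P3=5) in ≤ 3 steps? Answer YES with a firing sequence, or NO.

step 1: fire ε:  (P0=2, P1=4, P2=4, P3=1) → (P0=2, P1=2, P2=4, P3=3)
step 2: fire ε:  (P0=2, P1=2, P2=4, P3=3) → (P0=2, P1=0, P2=4, P3=5)

YES — reachable via ⟨ε, ε⟩ (2 firings)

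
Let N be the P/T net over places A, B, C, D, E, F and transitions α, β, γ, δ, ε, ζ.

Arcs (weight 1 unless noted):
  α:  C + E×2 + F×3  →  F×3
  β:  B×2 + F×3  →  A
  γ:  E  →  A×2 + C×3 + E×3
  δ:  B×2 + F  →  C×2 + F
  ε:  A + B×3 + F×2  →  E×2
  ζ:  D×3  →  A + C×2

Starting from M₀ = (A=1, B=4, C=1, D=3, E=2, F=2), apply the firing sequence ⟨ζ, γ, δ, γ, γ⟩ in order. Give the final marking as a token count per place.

step 1: fire ζ:  (A=1, B=4, C=1, D=3, E=2, F=2) → (A=2, B=4, C=3, D=0, E=2, F=2)
step 2: fire γ:  (A=2, B=4, C=3, D=0, E=2, F=2) → (A=4, B=4, C=6, D=0, E=4, F=2)
step 3: fire δ:  (A=4, B=4, C=6, D=0, E=4, F=2) → (A=4, B=2, C=8, D=0, E=4, F=2)
step 4: fire γ:  (A=4, B=2, C=8, D=0, E=4, F=2) → (A=6, B=2, C=11, D=0, E=6, F=2)
step 5: fire γ:  (A=6, B=2, C=11, D=0, E=6, F=2) → (A=8, B=2, C=14, D=0, E=8, F=2)

(A=8, B=2, C=14, D=0, E=8, F=2)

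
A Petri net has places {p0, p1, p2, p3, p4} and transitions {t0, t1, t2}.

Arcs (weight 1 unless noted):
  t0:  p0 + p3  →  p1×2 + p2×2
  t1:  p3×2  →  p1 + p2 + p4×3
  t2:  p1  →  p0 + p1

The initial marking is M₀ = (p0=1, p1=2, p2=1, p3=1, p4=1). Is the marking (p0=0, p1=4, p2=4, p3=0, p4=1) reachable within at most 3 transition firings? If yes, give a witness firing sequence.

NO — not reachable within 3 firings

depth 0: 1 marking
depth 1: 3 markings reached so far
depth 2: 5 markings reached so far
depth 3: 7 markings reached so far
target is not among the 7 markings reachable within 3 steps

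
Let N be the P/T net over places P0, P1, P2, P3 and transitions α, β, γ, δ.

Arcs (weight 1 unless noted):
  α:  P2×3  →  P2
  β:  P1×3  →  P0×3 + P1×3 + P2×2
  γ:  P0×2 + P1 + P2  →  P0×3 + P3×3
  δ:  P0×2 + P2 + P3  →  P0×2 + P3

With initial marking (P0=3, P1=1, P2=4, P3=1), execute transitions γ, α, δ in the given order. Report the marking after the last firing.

(P0=4, P1=0, P2=0, P3=4)

step 1: fire γ:  (P0=3, P1=1, P2=4, P3=1) → (P0=4, P1=0, P2=3, P3=4)
step 2: fire α:  (P0=4, P1=0, P2=3, P3=4) → (P0=4, P1=0, P2=1, P3=4)
step 3: fire δ:  (P0=4, P1=0, P2=1, P3=4) → (P0=4, P1=0, P2=0, P3=4)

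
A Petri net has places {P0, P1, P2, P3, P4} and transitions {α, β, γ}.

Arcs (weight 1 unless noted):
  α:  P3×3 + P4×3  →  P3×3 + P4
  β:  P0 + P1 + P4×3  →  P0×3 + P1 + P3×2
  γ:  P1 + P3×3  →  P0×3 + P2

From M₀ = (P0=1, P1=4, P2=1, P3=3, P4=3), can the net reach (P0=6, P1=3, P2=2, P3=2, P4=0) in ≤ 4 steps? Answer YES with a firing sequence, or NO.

step 1: fire β:  (P0=1, P1=4, P2=1, P3=3, P4=3) → (P0=3, P1=4, P2=1, P3=5, P4=0)
step 2: fire γ:  (P0=3, P1=4, P2=1, P3=5, P4=0) → (P0=6, P1=3, P2=2, P3=2, P4=0)

YES — reachable via ⟨β, γ⟩ (2 firings)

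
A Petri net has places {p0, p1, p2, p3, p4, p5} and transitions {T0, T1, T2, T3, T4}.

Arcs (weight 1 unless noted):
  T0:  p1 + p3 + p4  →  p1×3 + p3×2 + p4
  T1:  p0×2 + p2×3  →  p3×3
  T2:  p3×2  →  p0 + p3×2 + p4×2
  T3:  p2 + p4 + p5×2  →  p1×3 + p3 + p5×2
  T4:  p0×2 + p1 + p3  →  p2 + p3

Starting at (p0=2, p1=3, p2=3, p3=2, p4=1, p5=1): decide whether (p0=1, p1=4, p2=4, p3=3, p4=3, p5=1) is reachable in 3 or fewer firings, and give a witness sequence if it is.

YES — reachable via ⟨T0, T2, T4⟩ (3 firings)

step 1: fire T0:  (p0=2, p1=3, p2=3, p3=2, p4=1, p5=1) → (p0=2, p1=5, p2=3, p3=3, p4=1, p5=1)
step 2: fire T2:  (p0=2, p1=5, p2=3, p3=3, p4=1, p5=1) → (p0=3, p1=5, p2=3, p3=3, p4=3, p5=1)
step 3: fire T4:  (p0=3, p1=5, p2=3, p3=3, p4=3, p5=1) → (p0=1, p1=4, p2=4, p3=3, p4=3, p5=1)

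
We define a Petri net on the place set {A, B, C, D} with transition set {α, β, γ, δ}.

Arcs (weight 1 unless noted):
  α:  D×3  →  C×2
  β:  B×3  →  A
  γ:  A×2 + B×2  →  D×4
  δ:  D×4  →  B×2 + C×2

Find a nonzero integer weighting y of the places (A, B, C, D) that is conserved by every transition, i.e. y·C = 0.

y = (A:3, B:1, C:3, D:2)

Incidence matrix C (rows=places, cols=transitions):
        α    β    γ    δ
    A   0    1   -2    0
    B   0   -3   -2    2
    C   2    0    0    2
    D  -3    0    4   -4

Candidate y = [3, 1, 3, 2]; check y·C column-wise:
  col α: 3·0 + 1·0 + 3·2 + 2·-3 = 0
  col β: 3·1 + 1·-3 + 3·0 + 2·0 = 0
  col γ: 3·-2 + 1·-2 + 3·0 + 2·4 = 0
  col δ: 3·0 + 1·2 + 3·2 + 2·-4 = 0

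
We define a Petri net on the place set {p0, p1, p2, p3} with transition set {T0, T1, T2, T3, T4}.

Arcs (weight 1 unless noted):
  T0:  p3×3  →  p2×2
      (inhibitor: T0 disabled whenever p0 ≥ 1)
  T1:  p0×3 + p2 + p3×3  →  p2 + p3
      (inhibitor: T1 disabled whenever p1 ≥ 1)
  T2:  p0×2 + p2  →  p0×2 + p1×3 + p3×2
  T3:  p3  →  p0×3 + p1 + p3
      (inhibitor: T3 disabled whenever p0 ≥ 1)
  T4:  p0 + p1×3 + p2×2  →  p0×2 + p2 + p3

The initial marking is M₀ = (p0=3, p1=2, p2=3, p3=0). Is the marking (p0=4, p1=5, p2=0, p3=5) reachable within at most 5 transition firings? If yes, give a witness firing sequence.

YES — reachable via ⟨T2, T4, T2⟩ (3 firings)

step 1: fire T2:  (p0=3, p1=2, p2=3, p3=0) → (p0=3, p1=5, p2=2, p3=2)
step 2: fire T4:  (p0=3, p1=5, p2=2, p3=2) → (p0=4, p1=2, p2=1, p3=3)
step 3: fire T2:  (p0=4, p1=2, p2=1, p3=3) → (p0=4, p1=5, p2=0, p3=5)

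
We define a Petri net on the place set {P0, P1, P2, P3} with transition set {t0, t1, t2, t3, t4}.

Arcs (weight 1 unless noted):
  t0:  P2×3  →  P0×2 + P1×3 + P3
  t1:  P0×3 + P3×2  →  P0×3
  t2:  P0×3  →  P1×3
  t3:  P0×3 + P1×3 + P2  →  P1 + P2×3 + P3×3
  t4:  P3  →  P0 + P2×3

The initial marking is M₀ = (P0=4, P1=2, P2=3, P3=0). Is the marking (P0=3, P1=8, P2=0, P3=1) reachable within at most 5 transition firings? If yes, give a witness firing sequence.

step 1: fire t0:  (P0=4, P1=2, P2=3, P3=0) → (P0=6, P1=5, P2=0, P3=1)
step 2: fire t2:  (P0=6, P1=5, P2=0, P3=1) → (P0=3, P1=8, P2=0, P3=1)

YES — reachable via ⟨t0, t2⟩ (2 firings)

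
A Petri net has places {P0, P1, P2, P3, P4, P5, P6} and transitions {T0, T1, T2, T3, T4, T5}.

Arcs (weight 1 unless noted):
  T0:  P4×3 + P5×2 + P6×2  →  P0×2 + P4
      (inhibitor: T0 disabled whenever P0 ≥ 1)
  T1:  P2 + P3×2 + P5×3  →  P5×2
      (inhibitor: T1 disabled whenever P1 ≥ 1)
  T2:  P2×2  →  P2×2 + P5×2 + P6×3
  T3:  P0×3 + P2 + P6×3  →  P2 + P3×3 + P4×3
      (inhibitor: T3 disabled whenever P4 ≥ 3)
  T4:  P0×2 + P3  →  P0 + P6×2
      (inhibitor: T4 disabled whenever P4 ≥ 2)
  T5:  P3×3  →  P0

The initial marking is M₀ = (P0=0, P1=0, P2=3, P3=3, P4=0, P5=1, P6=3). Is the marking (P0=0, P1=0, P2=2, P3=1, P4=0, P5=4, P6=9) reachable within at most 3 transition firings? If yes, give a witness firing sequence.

step 1: fire T2:  (P0=0, P1=0, P2=3, P3=3, P4=0, P5=1, P6=3) → (P0=0, P1=0, P2=3, P3=3, P4=0, P5=3, P6=6)
step 2: fire T1:  (P0=0, P1=0, P2=3, P3=3, P4=0, P5=3, P6=6) → (P0=0, P1=0, P2=2, P3=1, P4=0, P5=2, P6=6)
step 3: fire T2:  (P0=0, P1=0, P2=2, P3=1, P4=0, P5=2, P6=6) → (P0=0, P1=0, P2=2, P3=1, P4=0, P5=4, P6=9)

YES — reachable via ⟨T2, T1, T2⟩ (3 firings)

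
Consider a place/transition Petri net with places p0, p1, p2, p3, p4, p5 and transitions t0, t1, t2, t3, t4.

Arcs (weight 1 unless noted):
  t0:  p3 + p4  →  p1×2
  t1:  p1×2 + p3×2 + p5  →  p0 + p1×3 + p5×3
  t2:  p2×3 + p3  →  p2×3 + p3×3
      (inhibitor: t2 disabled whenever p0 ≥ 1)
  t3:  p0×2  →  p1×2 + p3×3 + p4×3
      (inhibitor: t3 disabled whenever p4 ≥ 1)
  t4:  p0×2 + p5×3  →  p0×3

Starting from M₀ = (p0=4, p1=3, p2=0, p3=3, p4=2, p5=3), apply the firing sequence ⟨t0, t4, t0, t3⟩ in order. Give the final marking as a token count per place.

step 1: fire t0:  (p0=4, p1=3, p2=0, p3=3, p4=2, p5=3) → (p0=4, p1=5, p2=0, p3=2, p4=1, p5=3)
step 2: fire t4:  (p0=4, p1=5, p2=0, p3=2, p4=1, p5=3) → (p0=5, p1=5, p2=0, p3=2, p4=1, p5=0)
step 3: fire t0:  (p0=5, p1=5, p2=0, p3=2, p4=1, p5=0) → (p0=5, p1=7, p2=0, p3=1, p4=0, p5=0)
step 4: fire t3:  (p0=5, p1=7, p2=0, p3=1, p4=0, p5=0) → (p0=3, p1=9, p2=0, p3=4, p4=3, p5=0)

(p0=3, p1=9, p2=0, p3=4, p4=3, p5=0)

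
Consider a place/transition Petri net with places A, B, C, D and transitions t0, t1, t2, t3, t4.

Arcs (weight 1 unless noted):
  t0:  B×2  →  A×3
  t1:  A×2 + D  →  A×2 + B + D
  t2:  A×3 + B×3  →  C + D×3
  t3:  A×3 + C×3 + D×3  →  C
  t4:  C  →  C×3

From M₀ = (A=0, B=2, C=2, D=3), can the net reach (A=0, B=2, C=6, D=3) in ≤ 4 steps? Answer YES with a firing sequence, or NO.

step 1: fire t4:  (A=0, B=2, C=2, D=3) → (A=0, B=2, C=4, D=3)
step 2: fire t4:  (A=0, B=2, C=4, D=3) → (A=0, B=2, C=6, D=3)

YES — reachable via ⟨t4, t4⟩ (2 firings)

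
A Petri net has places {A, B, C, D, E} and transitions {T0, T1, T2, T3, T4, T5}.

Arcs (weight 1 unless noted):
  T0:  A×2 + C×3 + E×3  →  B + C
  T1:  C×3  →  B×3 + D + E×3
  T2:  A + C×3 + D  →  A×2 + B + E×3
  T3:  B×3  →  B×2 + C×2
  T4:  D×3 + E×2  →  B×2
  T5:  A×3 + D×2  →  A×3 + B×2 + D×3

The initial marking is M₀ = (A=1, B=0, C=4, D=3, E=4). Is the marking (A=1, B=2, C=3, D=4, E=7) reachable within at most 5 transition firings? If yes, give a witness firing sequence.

step 1: fire T1:  (A=1, B=0, C=4, D=3, E=4) → (A=1, B=3, C=1, D=4, E=7)
step 2: fire T3:  (A=1, B=3, C=1, D=4, E=7) → (A=1, B=2, C=3, D=4, E=7)

YES — reachable via ⟨T1, T3⟩ (2 firings)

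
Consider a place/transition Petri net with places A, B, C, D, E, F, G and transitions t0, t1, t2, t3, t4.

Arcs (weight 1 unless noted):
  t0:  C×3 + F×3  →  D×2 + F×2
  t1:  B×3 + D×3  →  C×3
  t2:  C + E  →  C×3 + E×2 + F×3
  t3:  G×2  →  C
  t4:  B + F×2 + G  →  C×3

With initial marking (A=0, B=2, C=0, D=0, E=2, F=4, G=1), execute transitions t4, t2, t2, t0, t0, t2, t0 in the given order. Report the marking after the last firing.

step 1: fire t4:  (A=0, B=2, C=0, D=0, E=2, F=4, G=1) → (A=0, B=1, C=3, D=0, E=2, F=2, G=0)
step 2: fire t2:  (A=0, B=1, C=3, D=0, E=2, F=2, G=0) → (A=0, B=1, C=5, D=0, E=3, F=5, G=0)
step 3: fire t2:  (A=0, B=1, C=5, D=0, E=3, F=5, G=0) → (A=0, B=1, C=7, D=0, E=4, F=8, G=0)
step 4: fire t0:  (A=0, B=1, C=7, D=0, E=4, F=8, G=0) → (A=0, B=1, C=4, D=2, E=4, F=7, G=0)
step 5: fire t0:  (A=0, B=1, C=4, D=2, E=4, F=7, G=0) → (A=0, B=1, C=1, D=4, E=4, F=6, G=0)
step 6: fire t2:  (A=0, B=1, C=1, D=4, E=4, F=6, G=0) → (A=0, B=1, C=3, D=4, E=5, F=9, G=0)
step 7: fire t0:  (A=0, B=1, C=3, D=4, E=5, F=9, G=0) → (A=0, B=1, C=0, D=6, E=5, F=8, G=0)

(A=0, B=1, C=0, D=6, E=5, F=8, G=0)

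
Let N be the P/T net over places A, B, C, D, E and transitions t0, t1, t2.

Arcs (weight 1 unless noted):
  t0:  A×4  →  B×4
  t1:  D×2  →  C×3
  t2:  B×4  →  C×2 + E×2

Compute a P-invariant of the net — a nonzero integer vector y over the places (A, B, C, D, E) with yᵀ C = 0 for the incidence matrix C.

y = (A:1, B:1, C:2, D:3, E:0)

Incidence matrix C (rows=places, cols=transitions):
       t0   t1   t2
    A  -4    0    0
    B   4    0   -4
    C   0    3    2
    D   0   -2    0
    E   0    0    2

Candidate y = [1, 1, 2, 3, 0]; check y·C column-wise:
  col t0: 1·-4 + 1·4 + 2·0 + 3·0 = 0
  col t1: 1·0 + 1·0 + 2·3 + 3·-2 = 0
  col t2: 1·0 + 1·-4 + 2·2 + 3·0 + 0·2 = 0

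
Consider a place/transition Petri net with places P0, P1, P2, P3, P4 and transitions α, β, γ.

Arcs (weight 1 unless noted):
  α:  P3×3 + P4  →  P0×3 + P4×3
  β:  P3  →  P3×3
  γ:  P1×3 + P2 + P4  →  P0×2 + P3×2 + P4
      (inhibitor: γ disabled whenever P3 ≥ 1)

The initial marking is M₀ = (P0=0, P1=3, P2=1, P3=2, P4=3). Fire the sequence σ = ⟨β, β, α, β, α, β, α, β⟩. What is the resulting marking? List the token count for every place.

(P0=9, P1=3, P2=1, P3=3, P4=9)

step 1: fire β:  (P0=0, P1=3, P2=1, P3=2, P4=3) → (P0=0, P1=3, P2=1, P3=4, P4=3)
step 2: fire β:  (P0=0, P1=3, P2=1, P3=4, P4=3) → (P0=0, P1=3, P2=1, P3=6, P4=3)
step 3: fire α:  (P0=0, P1=3, P2=1, P3=6, P4=3) → (P0=3, P1=3, P2=1, P3=3, P4=5)
step 4: fire β:  (P0=3, P1=3, P2=1, P3=3, P4=5) → (P0=3, P1=3, P2=1, P3=5, P4=5)
step 5: fire α:  (P0=3, P1=3, P2=1, P3=5, P4=5) → (P0=6, P1=3, P2=1, P3=2, P4=7)
step 6: fire β:  (P0=6, P1=3, P2=1, P3=2, P4=7) → (P0=6, P1=3, P2=1, P3=4, P4=7)
step 7: fire α:  (P0=6, P1=3, P2=1, P3=4, P4=7) → (P0=9, P1=3, P2=1, P3=1, P4=9)
step 8: fire β:  (P0=9, P1=3, P2=1, P3=1, P4=9) → (P0=9, P1=3, P2=1, P3=3, P4=9)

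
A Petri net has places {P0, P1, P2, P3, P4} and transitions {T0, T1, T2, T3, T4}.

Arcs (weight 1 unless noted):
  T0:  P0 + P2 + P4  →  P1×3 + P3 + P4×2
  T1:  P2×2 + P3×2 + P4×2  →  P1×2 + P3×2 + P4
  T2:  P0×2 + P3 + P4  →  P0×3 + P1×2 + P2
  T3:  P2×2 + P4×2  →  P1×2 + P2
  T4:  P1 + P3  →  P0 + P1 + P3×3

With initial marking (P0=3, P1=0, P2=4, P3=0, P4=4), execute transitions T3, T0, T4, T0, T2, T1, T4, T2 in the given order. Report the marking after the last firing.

(P0=5, P1=14, P2=1, P3=4, P4=1)

step 1: fire T3:  (P0=3, P1=0, P2=4, P3=0, P4=4) → (P0=3, P1=2, P2=3, P3=0, P4=2)
step 2: fire T0:  (P0=3, P1=2, P2=3, P3=0, P4=2) → (P0=2, P1=5, P2=2, P3=1, P4=3)
step 3: fire T4:  (P0=2, P1=5, P2=2, P3=1, P4=3) → (P0=3, P1=5, P2=2, P3=3, P4=3)
step 4: fire T0:  (P0=3, P1=5, P2=2, P3=3, P4=3) → (P0=2, P1=8, P2=1, P3=4, P4=4)
step 5: fire T2:  (P0=2, P1=8, P2=1, P3=4, P4=4) → (P0=3, P1=10, P2=2, P3=3, P4=3)
step 6: fire T1:  (P0=3, P1=10, P2=2, P3=3, P4=3) → (P0=3, P1=12, P2=0, P3=3, P4=2)
step 7: fire T4:  (P0=3, P1=12, P2=0, P3=3, P4=2) → (P0=4, P1=12, P2=0, P3=5, P4=2)
step 8: fire T2:  (P0=4, P1=12, P2=0, P3=5, P4=2) → (P0=5, P1=14, P2=1, P3=4, P4=1)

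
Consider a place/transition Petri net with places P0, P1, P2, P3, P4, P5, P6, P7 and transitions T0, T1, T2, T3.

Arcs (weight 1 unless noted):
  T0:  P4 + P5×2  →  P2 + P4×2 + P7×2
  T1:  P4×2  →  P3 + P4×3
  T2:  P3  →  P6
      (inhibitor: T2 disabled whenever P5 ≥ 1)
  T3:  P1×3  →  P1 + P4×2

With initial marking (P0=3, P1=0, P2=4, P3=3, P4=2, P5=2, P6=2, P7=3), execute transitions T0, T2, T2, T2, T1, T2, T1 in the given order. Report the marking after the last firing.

(P0=3, P1=0, P2=5, P3=1, P4=5, P5=0, P6=6, P7=5)

step 1: fire T0:  (P0=3, P1=0, P2=4, P3=3, P4=2, P5=2, P6=2, P7=3) → (P0=3, P1=0, P2=5, P3=3, P4=3, P5=0, P6=2, P7=5)
step 2: fire T2:  (P0=3, P1=0, P2=5, P3=3, P4=3, P5=0, P6=2, P7=5) → (P0=3, P1=0, P2=5, P3=2, P4=3, P5=0, P6=3, P7=5)
step 3: fire T2:  (P0=3, P1=0, P2=5, P3=2, P4=3, P5=0, P6=3, P7=5) → (P0=3, P1=0, P2=5, P3=1, P4=3, P5=0, P6=4, P7=5)
step 4: fire T2:  (P0=3, P1=0, P2=5, P3=1, P4=3, P5=0, P6=4, P7=5) → (P0=3, P1=0, P2=5, P3=0, P4=3, P5=0, P6=5, P7=5)
step 5: fire T1:  (P0=3, P1=0, P2=5, P3=0, P4=3, P5=0, P6=5, P7=5) → (P0=3, P1=0, P2=5, P3=1, P4=4, P5=0, P6=5, P7=5)
step 6: fire T2:  (P0=3, P1=0, P2=5, P3=1, P4=4, P5=0, P6=5, P7=5) → (P0=3, P1=0, P2=5, P3=0, P4=4, P5=0, P6=6, P7=5)
step 7: fire T1:  (P0=3, P1=0, P2=5, P3=0, P4=4, P5=0, P6=6, P7=5) → (P0=3, P1=0, P2=5, P3=1, P4=5, P5=0, P6=6, P7=5)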